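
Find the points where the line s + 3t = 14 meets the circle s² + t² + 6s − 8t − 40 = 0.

(−10, 8) and (5, 3)

From the line, t = (14 − s)/3. Substituting:
10s² + 50s − 500 = 0  ⟹  s² + 5s − 50 = 0
s = 5 or s = −10, giving (5, 3) and (−10, 8).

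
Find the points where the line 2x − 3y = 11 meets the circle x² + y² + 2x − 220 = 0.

(−11, −11) and (13, 5)

Substitute y = (−11 + 2x)/3:
13x² − 26x − 1859 = 0  ⟹  x² − 2x − 143 = 0
x = 13 or x = −11, giving (13, 5) and (−11, −11).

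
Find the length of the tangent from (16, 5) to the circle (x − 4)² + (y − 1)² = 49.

√111

Centre (4, 1), r² = 49. |PO|² = (12)² + (4)² = 160.
The tangent meets the radius at right angles, so tangent² = |PO|² − r² = 160 − 49 = 111.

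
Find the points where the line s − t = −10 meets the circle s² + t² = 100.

(−10, 0) and (0, 10)

Express t = s + 10 and substitute into the circle:
2s² + 20s = 0  ⟹  s² + 10s = 0
s = 0 or s = −10, giving (0, 10) and (−10, 0).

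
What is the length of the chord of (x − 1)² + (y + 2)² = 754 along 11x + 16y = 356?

Centre (1, −2), r² = 754. Perpendicular distance d from centre to line = |−377| / √377 = 377/√377.
Half the chord is √(r² − d²) = √(377), so the full chord is 2√377.

2√377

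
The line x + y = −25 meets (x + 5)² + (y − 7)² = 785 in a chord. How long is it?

29√2

From the line, y = −x − 25. Substituting:
2x² + 74x + 264 = 0  ⟹  x² + 37x + 132 = 0
x = −4 or x = −33, giving (−4, −21) and (−33, 8).
|(−4, −21) − (−33, 8)| = √((29)² + (−29)²) = 29√2.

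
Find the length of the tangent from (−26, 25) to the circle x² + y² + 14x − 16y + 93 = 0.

With centre O = (−7, 8), |OP|² = 650 and r² = 20.
By the tangent–radius right angle, tangent length = √(|PO|² − r²) = √630 = 3√70.

3√70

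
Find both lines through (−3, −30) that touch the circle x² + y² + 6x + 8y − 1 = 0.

5x + y = −45 and 5x − y = 15

Let a tangent through (−3, −30) have slope m. Its distance from (−3, −4) must equal √26:
(0m − (26))² = 26(m² + 1)
m² − 25 = 0, so m = −5 or m = 5.
With m = −5: 5x + y = −45. With m = 5: 5x − y = 15.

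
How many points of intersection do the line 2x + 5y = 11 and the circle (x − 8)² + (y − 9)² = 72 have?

0

d² = (2·8 + 5·9 − (11))²/29 = 2500/29; r² = 72.
Since d² > r², the line lies outside the circle.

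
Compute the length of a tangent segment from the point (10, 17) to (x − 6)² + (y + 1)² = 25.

The centre is (6, −1) and r = 5. The square of the distance from P to the centre is 16 + 324 = 340.
The tangent meets the radius at right angles, so tangent² = |PO|² − r² = 340 − 25 = 315.

3√35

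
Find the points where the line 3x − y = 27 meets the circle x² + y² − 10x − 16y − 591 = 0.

(3, −18) and (19, 30)

Express y = 3x − 27 and substitute into the circle:
10x² − 220x + 570 = 0  ⟹  x² − 22x + 57 = 0
x = 19 or x = 3, giving (19, 30) and (3, −18).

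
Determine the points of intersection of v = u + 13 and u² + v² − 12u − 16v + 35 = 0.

From the line, v = u + 13. Substituting:
2u² − 2u − 4 = 0  ⟹  u² − u − 2 = 0
u = 2 or u = −1, giving (2, 15) and (−1, 12).

(−1, 12) and (2, 15)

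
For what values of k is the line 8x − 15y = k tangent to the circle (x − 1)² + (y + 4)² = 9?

The line touches the circle iff its distance from (1, −4) is 3:
|8·1 − 15·(−4) − k| / √289 = 3
|k − (68)| = 3·17, so k = 119 or k = 17.

k = 17 or k = 119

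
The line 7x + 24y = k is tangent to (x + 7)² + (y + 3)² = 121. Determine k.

k = −396 or k = 154

For a tangent, require d(centre, line) = r = 11.
|7·(−7) + 24·(−3) − k| / √625 = 11
|k − (−121)| = 11·25, so k = 154 or k = −396.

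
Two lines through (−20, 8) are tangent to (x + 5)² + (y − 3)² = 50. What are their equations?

A line y − (8) = m(x − (−20)) is tangent when its distance from (−5, 3) is 5√2:
[m·(15) − (−5)]² = 50(m² + 1)
7m² + 6m − 1 = 0, so m = −1 or m = 1/7.
Through (−20, 8) these give x + y = −12 and x − 7y = −76.

x + y = −12 and x − 7y = −76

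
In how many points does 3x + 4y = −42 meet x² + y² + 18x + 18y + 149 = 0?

0

Substituting the line into the circle gives 25x² + 324x + 1124 = 0.
Δ = 104976 − 112400 = −7424.
No real roots: the line does not meet the circle.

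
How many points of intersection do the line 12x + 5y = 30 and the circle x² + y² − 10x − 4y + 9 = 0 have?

Centre (5, 2), r² = 20. Distance² from centre to line = (40)²/169 = 1600/169.
Since d² < r², the line cuts the circle twice.

2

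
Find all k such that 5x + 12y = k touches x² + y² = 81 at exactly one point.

Tangency holds when the distance from the centre (0, 0) to the line equals the radius 9:
|5·0 + 12·0 − k| / √169 = 9
|k| = 9·13, so k = 117 or k = −117.

k = −117 or k = 117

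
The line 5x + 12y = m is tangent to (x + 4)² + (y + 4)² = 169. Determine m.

For a tangent, require d(centre, line) = r = 13.
|5·(−4) + 12·(−4) − m| / √169 = 13
|m − (−68)| = 13·13, so m = 101 or m = −237.

m = −237 or m = 101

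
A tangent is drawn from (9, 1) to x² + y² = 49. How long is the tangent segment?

The centre is (0, 0) and r = 7. The square of the distance from P to the centre is 81 + 1 = 82.
By the tangent–radius right angle, tangent length = √(|PO|² − r²) = √33.

√33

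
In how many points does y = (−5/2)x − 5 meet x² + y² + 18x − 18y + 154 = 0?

Centre (−9, 9), r² = 8. Distance² from centre to line = (−17)²/29 = 289/29.
Since d² > r², the line lies outside the circle.

0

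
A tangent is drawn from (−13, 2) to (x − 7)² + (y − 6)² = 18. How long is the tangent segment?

With centre O = (7, 6), |OP|² = 416 and r² = 18.
The tangent meets the radius at right angles, so tangent² = |PO|² − r² = 416 − 18 = 398.

√398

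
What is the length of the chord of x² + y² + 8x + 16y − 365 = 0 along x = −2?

42

The distance from (−4, −8) to the line is 2, and r² = 445.
Chord = 2√(r² − d²) = 2·√(441) = 42.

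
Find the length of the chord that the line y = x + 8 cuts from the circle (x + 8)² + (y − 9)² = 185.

The distance from (−8, 9) to the line is 9/√2, and r² = 185.
Half the chord is √(r² − d²) = √(289/2), so the full chord is 17√2.

17√2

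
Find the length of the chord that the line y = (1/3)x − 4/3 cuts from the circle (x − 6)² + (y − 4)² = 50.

4√10

From the line, y = (−4 + x)/3. Substituting:
10x² − 140x + 130 = 0  ⟹  x² − 14x + 13 = 0
x = 13 or x = 1, giving (13, 3) and (1, −1).
|(13, 3) − (1, −1)| = √((12)² + (4)²) = 4√10.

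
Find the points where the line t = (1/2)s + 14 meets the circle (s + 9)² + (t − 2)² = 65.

Express t = (28 + s)/2 and substitute into the circle:
5s² + 120s + 640 = 0  ⟹  s² + 24s + 128 = 0
s = −8 or s = −16, giving (−8, 10) and (−16, 6).

(−16, 6) and (−8, 10)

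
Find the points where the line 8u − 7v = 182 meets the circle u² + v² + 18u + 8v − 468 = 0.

(0, −26) and (14, −10)

From the line, v = (−182 + 8u)/7. Substituting:
113u² − 1582u = 0  ⟹  u² − 14u = 0
u = 14 or u = 0, giving (14, −10) and (0, −26).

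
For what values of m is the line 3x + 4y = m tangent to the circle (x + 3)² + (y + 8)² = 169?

m = −106 or m = 24

For a tangent, require d(centre, line) = r = 13.
|3·(−3) + 4·(−8) − m| / √25 = 13
|m − (−41)| = 13·5, so m = 24 or m = −106.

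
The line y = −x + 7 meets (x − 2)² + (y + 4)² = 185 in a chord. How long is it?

From the line, y = −x + 7. Substituting:
2x² − 26x − 60 = 0  ⟹  x² − 13x − 30 = 0
x = 15 or x = −2, giving (15, −8) and (−2, 9).
|(15, −8) − (−2, 9)| = √((17)² + (−17)²) = 17√2.

17√2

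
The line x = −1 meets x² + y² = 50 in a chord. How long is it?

The distance from (0, 0) to the line is 1, and r² = 50.
Chord = 2√(r² − d²) = 2·√(49) = 14.

14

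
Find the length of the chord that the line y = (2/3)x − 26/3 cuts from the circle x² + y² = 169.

Centre (0, 0), r² = 169. Perpendicular distance d from centre to line = |−26| / √13 = 26/√13.
Chord = 2√(r² − d²) = 2·√(117) = 6√13.

6√13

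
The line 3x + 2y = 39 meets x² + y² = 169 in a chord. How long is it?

Substitute y = (39 − 3x)/2:
13x² − 234x + 845 = 0  ⟹  x² − 18x + 65 = 0
x = 13 or x = 5, giving (13, 0) and (5, 12).
Chord length = distance between (13, 0) and (5, 12) = √208 = 4√13.

4√13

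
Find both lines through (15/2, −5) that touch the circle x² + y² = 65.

8x − y = 65 and 4x − 7y = 65

Let a tangent through (15/2, −5) have slope m. Its distance from (0, 0) must equal √65:
[m·(−15/2) − (5)]² = 65(m² + 1)
7m² − 60m + 32 = 0, so m = 8 or m = 4/7.
Through (15/2, −5) these give 8x − y = 65 and 4x − 7y = 65.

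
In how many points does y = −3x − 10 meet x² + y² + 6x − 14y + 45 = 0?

2

Substituting the line into the circle gives 10x² + 108x + 285 = 0.
Δ = 11664 − 11400 = 264.
Two real roots: the line is a secant.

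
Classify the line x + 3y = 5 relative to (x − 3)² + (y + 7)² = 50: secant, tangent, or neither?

neither

d² = (1·3 + 3·(−7) − (5))²/10 = 529/10; r² = 50.
Since d² > r², the line lies outside the circle.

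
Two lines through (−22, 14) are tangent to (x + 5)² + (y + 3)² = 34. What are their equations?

5x + 3y = −68 and 3x + 5y = 4

Let a tangent through (−22, 14) have slope m. Its distance from (−5, −3) must equal √34:
[m·(17) − (−17)]² = 34(m² + 1)
15m² + 34m + 15 = 0, so m = −5/3 or m = −3/5.
Through (−22, 14) these give 5x + 3y = −68 and 3x + 5y = 4.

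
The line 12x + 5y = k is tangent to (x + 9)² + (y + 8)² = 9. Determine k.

Tangency holds when the distance from the centre (−9, −8) to the line equals the radius 3:
|12·(−9) + 5·(−8) − k| / √169 = 3
|k − (−148)| = 3·13, so k = −109 or k = −187.

k = −187 or k = −109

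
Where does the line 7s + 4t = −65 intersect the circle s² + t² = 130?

(−11, 3) and (−3, −11)

Express t = (−65 − 7s)/4 and substitute into the circle:
65s² + 910s + 2145 = 0  ⟹  s² + 14s + 33 = 0
s = −3 or s = −11, giving (−3, −11) and (−11, 3).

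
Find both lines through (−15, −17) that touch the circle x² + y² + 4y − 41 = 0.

A line y − (−17) = m(x − (−15)) is tangent when its distance from (0, −2) is 3√5:
(15m − (15))² = 45(m² + 1)
2m² − 5m + 2 = 0, so m = 2 or m = 1/2.
Through (−15, −17) these give 2x − y = −13 and x − 2y = 19.

2x − y = −13 and x − 2y = 19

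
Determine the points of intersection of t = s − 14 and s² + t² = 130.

(3, −11) and (11, −3)

Substitute t = s − 14:
2s² − 28s + 66 = 0  ⟹  s² − 14s + 33 = 0
s = 11 or s = 3, giving (11, −3) and (3, −11).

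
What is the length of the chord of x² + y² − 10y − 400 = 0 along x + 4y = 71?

The distance from (0, 5) to the line is 51/√17, and r² = 425.
Chord = 2√(r² − d²) = 2·√(272) = 8√17.

8√17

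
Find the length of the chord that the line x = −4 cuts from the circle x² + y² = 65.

The distance from (0, 0) to the line is 4, and r² = 65.
Half the chord is √(r² − d²) = √(49), so the full chord is 14.

14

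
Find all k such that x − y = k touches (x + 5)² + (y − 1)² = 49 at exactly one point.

k = −6 ± 7√2

The line touches the circle iff its distance from (−5, 1) is 7:
|1·(−5) − 1·1 − k| / √2 = 7
|k − (−6)| = 7√2.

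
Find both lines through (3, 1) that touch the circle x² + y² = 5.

2x − y = 5 and x + 2y = 5

A line y − (1) = m(x − (3)) is tangent when its distance from (0, 0) is √5:
[m·(−3) − (−1)]² = 5(m² + 1)
2m² − 3m − 2 = 0, so m = 2 or m = −1/2.
With m = 2: 2x − y = 5. With m = −1/2: x + 2y = 5.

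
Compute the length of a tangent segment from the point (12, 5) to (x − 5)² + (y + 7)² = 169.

Centre (5, −7), r² = 169. |PO|² = (7)² + (12)² = 193.
By the tangent–radius right angle, tangent length = √(|PO|² − r²) = √24 = 2√6.

2√6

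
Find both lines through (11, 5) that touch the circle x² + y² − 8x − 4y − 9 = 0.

Let a tangent through (11, 5) have slope m. Its distance from (4, 2) must equal √29:
[m·(−7) − (−3)]² = 29(m² + 1)
10m² − 21m − 10 = 0, so m = −2/5 or m = 5/2.
Through (11, 5) these give 2x + 5y = 47 and 5x − 2y = 45.

2x + 5y = 47 and 5x − 2y = 45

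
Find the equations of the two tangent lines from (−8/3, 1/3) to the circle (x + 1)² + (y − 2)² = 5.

Let a tangent through (−8/3, 1/3) have slope m. Its distance from (−1, 2) must equal √5:
(5/3m − (5/3))² = 5(m² + 1)
2m² + 5m + 2 = 0, so m = −2 or m = −1/2.
With m = −2: 2x + y = −5. With m = −1/2: x + 2y = −2.

2x + y = −5 and x + 2y = −2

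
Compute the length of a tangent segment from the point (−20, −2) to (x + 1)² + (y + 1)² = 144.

√218

With centre O = (−1, −1), |OP|² = 362 and r² = 144.
Power of the point: PT² = |PO|² − r² = 218, so PT = √218.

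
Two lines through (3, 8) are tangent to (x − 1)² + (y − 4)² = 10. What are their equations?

A line y − (8) = m(x − (3)) is tangent when its distance from (1, 4) is √10:
(−2m − (−4))² = 10(m² + 1)
3m² + 8m − 3 = 0, so m = −3 or m = 1/3.
Through (3, 8) these give 3x + y = 17 and x − 3y = −21.

3x + y = 17 and x − 3y = −21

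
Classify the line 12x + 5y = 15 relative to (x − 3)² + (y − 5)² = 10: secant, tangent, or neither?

neither

d² = (12·3 + 5·5 − (15))²/169 = 2116/169; r² = 10.
Since d² > r², the line lies outside the circle.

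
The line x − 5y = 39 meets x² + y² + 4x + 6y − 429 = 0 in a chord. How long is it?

From the line, y = (−39 + x)/5. Substituting:
26x² + 52x − 10374 = 0  ⟹  x² + 2x − 399 = 0
x = 19 or x = −21, giving (19, −4) and (−21, −12).
|(19, −4) − (−21, −12)| = √((40)² + (8)²) = 8√26.

8√26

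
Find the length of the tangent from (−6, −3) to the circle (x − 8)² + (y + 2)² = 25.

With centre O = (8, −2), |OP|² = 197 and r² = 25.
The tangent meets the radius at right angles, so tangent² = |PO|² − r² = 197 − 25 = 172.

2√43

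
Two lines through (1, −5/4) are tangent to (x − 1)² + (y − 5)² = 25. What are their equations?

3x + 4y = −2 and 3x − 4y = 8

A line y − (−5/4) = m(x − (1)) is tangent when its distance from (1, 5) is 5:
[m·(0) − (25/4)]² = 25(m² + 1)
16m² − 9 = 0, so m = −3/4 or m = 3/4.
With m = −3/4: 3x + 4y = −2. With m = 3/4: 3x − 4y = 8.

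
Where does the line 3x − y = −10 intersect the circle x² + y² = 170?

(−7, −11) and (1, 13)

Substitute y = 3x + 10:
10x² + 60x − 70 = 0  ⟹  x² + 6x − 7 = 0
x = 1 or x = −7, giving (1, 13) and (−7, −11).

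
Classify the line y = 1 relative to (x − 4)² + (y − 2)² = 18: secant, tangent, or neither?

secant

Substituting the line into the circle gives x² − 8x − 1 = 0.
Δ = 64 − (−4) = 68.
Two real roots: the line is a secant.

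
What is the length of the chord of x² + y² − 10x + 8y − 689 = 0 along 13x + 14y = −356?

Centre (5, −4), r² = 730. Perpendicular distance d from centre to line = |365| / √365 = 365/√365.
Half the chord is √(r² − d²) = √(365), so the full chord is 2√365.

2√365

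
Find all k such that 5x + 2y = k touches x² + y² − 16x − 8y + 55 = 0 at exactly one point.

For a tangent, require d(centre, line) = r = 5.
|5·8 + 2·4 − k| / √29 = 5
|k − (48)| = 5√29.

k = 48 ± 5√29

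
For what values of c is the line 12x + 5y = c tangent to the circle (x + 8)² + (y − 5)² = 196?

c = −253 or c = 111

The line touches the circle iff its distance from (−8, 5) is 14:
|12·(−8) + 5·5 − c| / √169 = 14
|c − (−71)| = 14·13, so c = 111 or c = −253.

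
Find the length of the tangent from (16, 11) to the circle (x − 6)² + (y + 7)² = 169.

√255

Centre (6, −7), r² = 169. |PO|² = (10)² + (18)² = 424.
The tangent meets the radius at right angles, so tangent² = |PO|² − r² = 424 − 169 = 255.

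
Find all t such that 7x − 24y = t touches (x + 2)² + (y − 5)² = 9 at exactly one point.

Tangency holds when the distance from the centre (−2, 5) to the line equals the radius 3:
|7·(−2) − 24·5 − t| / √625 = 3
|t − (−134)| = 3·25, so t = −59 or t = −209.

t = −209 or t = −59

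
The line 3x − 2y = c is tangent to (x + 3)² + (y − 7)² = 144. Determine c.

Tangency holds when the distance from the centre (−3, 7) to the line equals the radius 12:
|3·(−3) − 2·7 − c| / √13 = 12
|c − (−23)| = 12√13.

c = −23 ± 12√13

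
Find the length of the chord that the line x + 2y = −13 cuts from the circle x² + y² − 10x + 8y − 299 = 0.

16√5

From the line, y = (−13 − x)/2. Substituting:
5x² − 30x − 1235 = 0  ⟹  x² − 6x − 247 = 0
x = 19 or x = −13, giving (19, −16) and (−13, 0).
Chord length = distance between (19, −16) and (−13, 0) = √1280 = 16√5.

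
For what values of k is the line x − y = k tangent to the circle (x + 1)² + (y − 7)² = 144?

k = −8 ± 12√2

For a tangent, require d(centre, line) = r = 12.
|1·(−1) − 1·7 − k| / √2 = 12
|k − (−8)| = 12√2.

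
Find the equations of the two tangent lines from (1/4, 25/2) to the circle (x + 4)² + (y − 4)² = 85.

2x + 9y = 113 and 6x + 7y = 89

A line y − (25/2) = m(x − (1/4)) is tangent when its distance from (−4, 4) is √85:
(−17/4m − (−17/2))² = 85(m² + 1)
63m² + 68m + 12 = 0, so m = −2/9 or m = −6/7.
Through (1/4, 25/2) these give 2x + 9y = 113 and 6x + 7y = 89.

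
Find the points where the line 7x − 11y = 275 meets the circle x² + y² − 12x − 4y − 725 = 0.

(0, −25) and (33, −4)

From the line, y = (−275 + 7x)/11. Substituting:
170x² − 5610x = 0  ⟹  x² − 33x = 0
x = 33 or x = 0, giving (33, −4) and (0, −25).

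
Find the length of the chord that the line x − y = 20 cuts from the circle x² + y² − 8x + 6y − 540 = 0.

31√2

From the line, y = x − 20. Substituting:
2x² − 42x − 260 = 0  ⟹  x² − 21x − 130 = 0
x = 26 or x = −5, giving (26, 6) and (−5, −25).
|(26, 6) − (−5, −25)| = √((31)² + (31)²) = 31√2.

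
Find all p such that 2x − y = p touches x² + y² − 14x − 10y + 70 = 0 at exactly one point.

p = 9 ± 2√5

For a tangent, require d(centre, line) = r = 2.
|2·7 − 1·5 − p| / √5 = 2
|p − (9)| = 2√5.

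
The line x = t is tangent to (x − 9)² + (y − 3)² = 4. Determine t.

Tangency holds when the distance from the centre (9, 3) to the line equals the radius 2:
|1·9 + 0·3 − t| / √1 = 2
|t − (9)| = 2, so t = 11 or t = 7.

t = 7 or t = 11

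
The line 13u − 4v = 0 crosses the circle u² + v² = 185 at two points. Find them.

Express v = (13u)/4 and substitute into the circle:
185u² − 2960 = 0  ⟹  u² − 16 = 0
u = 4 or u = −4, giving (4, 13) and (−4, −13).

(−4, −13) and (4, 13)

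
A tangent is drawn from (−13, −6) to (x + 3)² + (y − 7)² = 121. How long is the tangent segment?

2√37

The centre is (−3, 7) and r = 11. The square of the distance from P to the centre is 100 + 169 = 269.
By the tangent–radius right angle, tangent length = √(|PO|² − r²) = √148 = 2√37.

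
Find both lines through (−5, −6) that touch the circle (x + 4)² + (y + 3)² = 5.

2x + y = −16 and x − 2y = 7

Let a tangent through (−5, −6) have slope m. Its distance from (−4, −3) must equal √5:
(1m − (3))² = 5(m² + 1)
2m² + 3m − 2 = 0, so m = −2 or m = 1/2.
With m = −2: 2x + y = −16. With m = 1/2: x − 2y = 7.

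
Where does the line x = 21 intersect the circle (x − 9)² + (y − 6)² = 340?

The line gives x = 21. Substituting into the circle:
y² − 12y − 160 = 0
y = 20 or y = −8, giving (21, 20) and (21, −8).

(21, −8) and (21, 20)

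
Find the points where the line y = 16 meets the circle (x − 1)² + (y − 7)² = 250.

(−12, 16) and (14, 16)

Substitute y = 16:
x² − 2x − 168 = 0
x = 14 or x = −12, giving (14, 16) and (−12, 16).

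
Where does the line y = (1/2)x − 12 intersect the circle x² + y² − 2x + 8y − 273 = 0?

From the line, y = (−24 + x)/2. Substituting:
5x² − 40x − 900 = 0  ⟹  x² − 8x − 180 = 0
x = 18 or x = −10, giving (18, −3) and (−10, −17).

(−10, −17) and (18, −3)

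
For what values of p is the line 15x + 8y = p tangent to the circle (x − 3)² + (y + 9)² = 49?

Tangency holds when the distance from the centre (3, −9) to the line equals the radius 7:
|15·3 + 8·(−9) − p| / √289 = 7
|p − (−27)| = 7·17, so p = 92 or p = −146.

p = −146 or p = 92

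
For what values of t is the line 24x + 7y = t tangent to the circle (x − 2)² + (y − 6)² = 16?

Tangency holds when the distance from the centre (2, 6) to the line equals the radius 4:
|24·2 + 7·6 − t| / √625 = 4
|t − (90)| = 4·25, so t = 190 or t = −10.

t = −10 or t = 190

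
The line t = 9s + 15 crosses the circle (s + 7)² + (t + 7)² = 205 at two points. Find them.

(−4, −21) and (−1, 6)

Substitute t = 9s + 15:
82s² + 410s + 328 = 0  ⟹  s² + 5s + 4 = 0
s = −1 or s = −4, giving (−1, 6) and (−4, −21).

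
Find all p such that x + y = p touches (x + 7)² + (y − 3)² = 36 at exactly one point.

The line touches the circle iff its distance from (−7, 3) is 6:
|1·(−7) + 1·3 − p| / √2 = 6
|p − (−4)| = 6√2.

p = −4 ± 6√2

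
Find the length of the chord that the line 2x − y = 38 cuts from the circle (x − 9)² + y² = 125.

6√5

From the line, y = 2x − 38. Substituting:
5x² − 170x + 1400 = 0  ⟹  x² − 34x + 280 = 0
x = 20 or x = 14, giving (20, 2) and (14, −10).
|(20, 2) − (14, −10)| = √((6)² + (12)²) = 6√5.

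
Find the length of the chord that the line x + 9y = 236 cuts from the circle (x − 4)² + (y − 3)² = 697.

Substitute y = (236 − x)/9:
82x² − 1066x − 11480 = 0  ⟹  x² − 13x − 140 = 0
x = 20 or x = −7, giving (20, 24) and (−7, 27).
|(20, 24) − (−7, 27)| = √((27)² + (−3)²) = 3√82.

3√82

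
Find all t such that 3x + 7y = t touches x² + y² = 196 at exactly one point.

For a tangent, require d(centre, line) = r = 14.
|3·0 + 7·0 − t| / √58 = 14
|t| = 14√58.

t = ±14√58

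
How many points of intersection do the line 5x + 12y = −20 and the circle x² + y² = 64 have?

Substituting the line into the circle gives 169x² + 200x − 8816 = 0.
Discriminant = (200)² − 4·169·(−8816) = 5999616 > 0.
Two real roots: the line is a secant.

2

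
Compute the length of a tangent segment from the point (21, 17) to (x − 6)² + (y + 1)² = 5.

4√34

Centre (6, −1), r² = 5. |PO|² = (15)² + (18)² = 549.
Power of the point: PT² = |PO|² − r² = 544, so PT = 4√34.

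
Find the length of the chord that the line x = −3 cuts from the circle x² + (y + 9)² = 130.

The line gives x = −3. Substituting into the circle:
y² + 18y − 40 = 0
y = 2 or y = −20, giving (−3, 2) and (−3, −20).
Chord length = distance between (−3, 2) and (−3, −20) = √484 = 22.

22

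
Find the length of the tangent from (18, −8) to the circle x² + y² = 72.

2√79

With centre O = (0, 0), |OP|² = 388 and r² = 72.
Power of the point: PT² = |PO|² − r² = 316, so PT = 2√79.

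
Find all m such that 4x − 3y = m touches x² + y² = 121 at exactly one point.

m = −55 or m = 55

For a tangent, require d(centre, line) = r = 11.
|4·0 − 3·0 − m| / √25 = 11
|m| = 11·5, so m = 55 or m = −55.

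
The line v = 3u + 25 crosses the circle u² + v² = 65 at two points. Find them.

(−8, 1) and (−7, 4)

From the line, v = 3u + 25. Substituting:
10u² + 150u + 560 = 0  ⟹  u² + 15u + 56 = 0
u = −7 or u = −8, giving (−7, 4) and (−8, 1).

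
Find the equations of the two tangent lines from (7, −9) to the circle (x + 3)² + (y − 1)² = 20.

2x + y = 5 and x + 2y = −11

Let a tangent through (7, −9) have slope m. Its distance from (−3, 1) must equal 2√5:
[m·(−10) − (10)]² = 20(m² + 1)
2m² + 5m + 2 = 0, so m = −2 or m = −1/2.
Through (7, −9) these give 2x + y = 5 and x + 2y = −11.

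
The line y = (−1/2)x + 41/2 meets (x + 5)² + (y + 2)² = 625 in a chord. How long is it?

10√5

Centre (−5, −2), r² = 625. Perpendicular distance d from centre to line = |−50| / √5 = 50/√5.
Chord = 2√(r² − d²) = 2·√(125) = 10√5.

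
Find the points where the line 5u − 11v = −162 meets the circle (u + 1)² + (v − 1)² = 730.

(−28, 2) and (16, 22)

From the line, v = (162 + 5u)/11. Substituting:
146u² + 1752u − 65408 = 0  ⟹  u² + 12u − 448 = 0
u = 16 or u = −28, giving (16, 22) and (−28, 2).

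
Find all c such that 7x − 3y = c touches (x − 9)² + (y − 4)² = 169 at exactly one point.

c = 51 ± 13√58

For a tangent, require d(centre, line) = r = 13.
|7·9 − 3·4 − c| / √58 = 13
|c − (51)| = 13√58.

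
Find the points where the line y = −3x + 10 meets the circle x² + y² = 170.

Substitute y = −3x + 10:
10x² − 60x − 70 = 0  ⟹  x² − 6x − 7 = 0
x = 7 or x = −1, giving (7, −11) and (−1, 13).

(−1, 13) and (7, −11)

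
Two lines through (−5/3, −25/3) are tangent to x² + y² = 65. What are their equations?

x − 8y = 65 and 4x + 7y = −65

Let a tangent through (−5/3, −25/3) have slope m. Its distance from (0, 0) must equal √65:
[m·(5/3) − (25/3)]² = 65(m² + 1)
56m² + 25m − 4 = 0, so m = 1/8 or m = −4/7.
With m = 1/8: x − 8y = 65. With m = −4/7: 4x + 7y = −65.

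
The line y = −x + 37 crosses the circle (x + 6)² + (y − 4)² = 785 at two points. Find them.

(10, 27) and (17, 20)

Substitute y = −x + 37:
2x² − 54x + 340 = 0  ⟹  x² − 27x + 170 = 0
x = 17 or x = 10, giving (17, 20) and (10, 27).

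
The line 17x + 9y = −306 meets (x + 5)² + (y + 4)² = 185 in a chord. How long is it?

√370

From the line, y = (−306 − 17x)/9. Substituting:
370x² + 9990x + 59940 = 0  ⟹  x² + 27x + 162 = 0
x = −9 or x = −18, giving (−9, −17) and (−18, 0).
|(−9, −17) − (−18, 0)| = √((9)² + (−17)²) = √370.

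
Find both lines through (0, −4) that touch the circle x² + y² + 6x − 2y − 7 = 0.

4x − y = 4 and x + 4y = −16

A line y − (−4) = m(x − (0)) is tangent when its distance from (−3, 1) is √17:
[m·(−3) − (5)]² = 17(m² + 1)
4m² − 15m − 4 = 0, so m = 4 or m = −1/4.
With m = 4: 4x − y = 4. With m = −1/4: x + 4y = −16.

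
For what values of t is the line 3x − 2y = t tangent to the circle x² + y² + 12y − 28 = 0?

For a tangent, require d(centre, line) = r = 8.
|3·0 − 2·(−6) − t| / √13 = 8
|t − (12)| = 8√13.

t = 12 ± 8√13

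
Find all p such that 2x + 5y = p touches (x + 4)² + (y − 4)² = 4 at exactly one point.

p = 12 ± 2√29

For a tangent, require d(centre, line) = r = 2.
|2·(−4) + 5·4 − p| / √29 = 2
|p − (12)| = 2√29.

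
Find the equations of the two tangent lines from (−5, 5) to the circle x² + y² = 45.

x − 2y = −15 and 2x − y = −15

Write the tangent as mx − y + (5 − m·(−5)) = 0 and set its distance from the centre to 3√5:
[m·(5) − (−5)]² = 45(m² + 1)
2m² − 5m + 2 = 0, so m = 1/2 or m = 2.
With m = 1/2: x − 2y = −15. With m = 2: 2x − y = −15.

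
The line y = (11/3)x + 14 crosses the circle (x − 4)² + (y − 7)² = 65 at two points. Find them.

Substitute y = (42 + 11x)/3:
130x² + 390x = 0  ⟹  x² + 3x = 0
x = 0 or x = −3, giving (0, 14) and (−3, 3).

(−3, 3) and (0, 14)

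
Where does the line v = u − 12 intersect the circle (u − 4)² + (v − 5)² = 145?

(5, −7) and (16, 4)

Express v = u − 12 and substitute into the circle:
2u² − 42u + 160 = 0  ⟹  u² − 21u + 80 = 0
u = 16 or u = 5, giving (16, 4) and (5, −7).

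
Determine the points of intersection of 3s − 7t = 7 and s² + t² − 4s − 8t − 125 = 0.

Substitute t = (−7 + 3s)/7:
58s² − 406s − 5684 = 0  ⟹  s² − 7s − 98 = 0
s = 14 or s = −7, giving (14, 5) and (−7, −4).

(−7, −4) and (14, 5)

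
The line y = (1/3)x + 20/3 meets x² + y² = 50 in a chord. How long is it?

The distance from (0, 0) to the line is 20/√10, and r² = 50.
Chord = 2√(r² − d²) = 2·√(10) = 2√10.

2√10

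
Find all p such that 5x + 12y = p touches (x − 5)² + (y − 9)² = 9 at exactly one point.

For a tangent, require d(centre, line) = r = 3.
|5·5 + 12·9 − p| / √169 = 3
|p − (133)| = 3·13, so p = 172 or p = 94.

p = 94 or p = 172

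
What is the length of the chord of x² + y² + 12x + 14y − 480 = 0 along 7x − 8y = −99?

4√113

Express y = (99 + 7x)/8 and substitute into the circle:
113x² + 2938x − 9831 = 0  ⟹  x² + 26x − 87 = 0
x = 3 or x = −29, giving (3, 15) and (−29, −13).
Chord length = distance between (3, 15) and (−29, −13) = √1808 = 4√113.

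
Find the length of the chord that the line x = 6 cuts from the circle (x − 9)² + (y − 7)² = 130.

22

The line gives x = 6. Substituting into the circle:
y² − 14y − 72 = 0
y = 18 or y = −4, giving (6, 18) and (6, −4).
Chord length = distance between (6, 18) and (6, −4) = √484 = 22.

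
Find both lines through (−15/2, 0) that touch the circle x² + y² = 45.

2x − y = −15 and 2x + y = −15

Write the tangent as mx − y + (0 − m·(−15/2)) = 0 and set its distance from the centre to 3√5:
(15/2m − (0))² = 45(m² + 1)
m² − 4 = 0, so m = 2 or m = −2.
With m = 2: 2x − y = −15. With m = −2: 2x + y = −15.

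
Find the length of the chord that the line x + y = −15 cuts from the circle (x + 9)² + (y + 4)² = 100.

Express y = −x − 15 and substitute into the circle:
2x² + 40x + 102 = 0  ⟹  x² + 20x + 51 = 0
x = −3 or x = −17, giving (−3, −12) and (−17, 2).
Chord length = distance between (−3, −12) and (−17, 2) = √392 = 14√2.

14√2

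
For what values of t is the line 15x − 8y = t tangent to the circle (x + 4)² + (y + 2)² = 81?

t = −197 or t = 109

The line touches the circle iff its distance from (−4, −2) is 9:
|15·(−4) − 8·(−2) − t| / √289 = 9
|t − (−44)| = 9·17, so t = 109 or t = −197.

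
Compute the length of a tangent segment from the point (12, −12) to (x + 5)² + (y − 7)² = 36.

√614

With centre O = (−5, 7), |OP|² = 650 and r² = 36.
By the tangent–radius right angle, tangent length = √(|PO|² − r²) = √614.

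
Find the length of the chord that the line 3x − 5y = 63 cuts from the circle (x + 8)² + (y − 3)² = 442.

4√34

Express y = (−63 + 3x)/5 and substitute into the circle:
34x² − 68x − 3366 = 0  ⟹  x² − 2x − 99 = 0
x = 11 or x = −9, giving (11, −6) and (−9, −18).
Chord length = distance between (11, −6) and (−9, −18) = √544 = 4√34.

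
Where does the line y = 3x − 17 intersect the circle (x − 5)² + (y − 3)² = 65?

(4, −5) and (9, 10)

From the line, y = 3x − 17. Substituting:
10x² − 130x + 360 = 0  ⟹  x² − 13x + 36 = 0
x = 9 or x = 4, giving (9, 10) and (4, −5).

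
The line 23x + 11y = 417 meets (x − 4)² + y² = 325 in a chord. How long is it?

From the line, y = (417 − 23x)/11. Substituting:
650x² − 20150x + 136500 = 0  ⟹  x² − 31x + 210 = 0
x = 21 or x = 10, giving (21, −6) and (10, 17).
|(21, −6) − (10, 17)| = √((11)² + (−23)²) = 5√26.

5√26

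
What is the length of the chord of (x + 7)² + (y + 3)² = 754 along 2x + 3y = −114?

6√13

Express y = (−114 − 2x)/3 and substitute into the circle:
13x² + 546x + 4680 = 0  ⟹  x² + 42x + 360 = 0
x = −12 or x = −30, giving (−12, −30) and (−30, −18).
Chord length = distance between (−12, −30) and (−30, −18) = √468 = 6√13.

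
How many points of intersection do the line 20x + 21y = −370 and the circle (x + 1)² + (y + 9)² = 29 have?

Substituting the line into the circle gives 841x² + 8122x + 20413 = 0.
Discriminant = (8122)² − 4·841·(20413) = −2702448 < 0.
No real roots: the line does not meet the circle.

0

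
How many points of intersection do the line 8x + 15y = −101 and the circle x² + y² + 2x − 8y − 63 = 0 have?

0

d² = (8·(−1) + 15·4 − (−101))²/289 = 81; r² = 80.
Since d² > r², the line lies outside the circle.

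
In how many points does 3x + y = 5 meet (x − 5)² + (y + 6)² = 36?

2

Centre (5, −6), r² = 36. Distance² from centre to line = (4)²/10 = 8/5.
Since d² < r², the line cuts the circle twice.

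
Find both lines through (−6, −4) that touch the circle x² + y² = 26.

x + 5y = −26 and 5x − y = −26

Write the tangent as mx − y + (−4 − m·(−6)) = 0 and set its distance from the centre to √26:
(6m − (4))² = 26(m² + 1)
5m² − 24m − 5 = 0, so m = −1/5 or m = 5.
With m = −1/5: x + 5y = −26. With m = 5: 5x − y = −26.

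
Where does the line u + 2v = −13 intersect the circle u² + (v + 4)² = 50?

(−7, −3) and (5, −9)

Substitute v = (−13 − u)/2:
5u² + 10u − 175 = 0  ⟹  u² + 2u − 35 = 0
u = 5 or u = −7, giving (5, −9) and (−7, −3).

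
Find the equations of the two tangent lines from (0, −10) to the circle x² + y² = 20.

A line y − (−10) = m(x − (0)) is tangent when its distance from (0, 0) is 2√5:
[m·(0) − (10)]² = 20(m² + 1)
m² − 4 = 0, so m = −2 or m = 2.
Through (0, −10) these give 2x + y = −10 and 2x − y = 10.

2x + y = −10 and 2x − y = 10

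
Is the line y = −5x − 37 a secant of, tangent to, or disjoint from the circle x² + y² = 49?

disjoint

d² = (5·0 + 1·0 − (−37))²/26 = 1369/26; r² = 49.
Since d² > r², the line lies outside the circle.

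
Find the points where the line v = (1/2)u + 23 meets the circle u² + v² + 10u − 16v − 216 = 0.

(−22, 12) and (2, 24)

Express v = (46 + u)/2 and substitute into the circle:
5u² + 100u − 220 = 0  ⟹  u² + 20u − 44 = 0
u = 2 or u = −22, giving (2, 24) and (−22, 12).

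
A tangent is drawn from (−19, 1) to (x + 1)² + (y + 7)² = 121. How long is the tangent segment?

√267

The centre is (−1, −7) and r = 11. The square of the distance from P to the centre is 324 + 64 = 388.
The tangent meets the radius at right angles, so tangent² = |PO|² − r² = 388 − 121 = 267.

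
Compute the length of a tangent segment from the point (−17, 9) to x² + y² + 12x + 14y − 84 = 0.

4√13

The centre is (−6, −7) and r = 13. The square of the distance from P to the centre is 121 + 256 = 377.
Power of the point: PT² = |PO|² − r² = 208, so PT = 4√13.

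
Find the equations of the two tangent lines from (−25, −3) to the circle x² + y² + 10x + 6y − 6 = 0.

Let a tangent through (−25, −3) have slope m. Its distance from (−5, −3) must equal 2√10:
(20m − (0))² = 40(m² + 1)
9m² − 1 = 0, so m = −1/3 or m = 1/3.
Through (−25, −3) these give x + 3y = −34 and x − 3y = −16.

x + 3y = −34 and x − 3y = −16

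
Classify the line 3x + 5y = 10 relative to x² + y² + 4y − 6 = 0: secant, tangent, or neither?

neither

d² = (3·0 + 5·(−2) − (10))²/34 = 200/17; r² = 10.
Since d² > r², the line lies outside the circle.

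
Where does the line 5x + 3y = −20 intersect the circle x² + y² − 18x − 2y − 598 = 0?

From the line, y = (−20 − 5x)/3. Substituting:
34x² + 68x − 4862 = 0  ⟹  x² + 2x − 143 = 0
x = 11 or x = −13, giving (11, −25) and (−13, 15).

(−13, 15) and (11, −25)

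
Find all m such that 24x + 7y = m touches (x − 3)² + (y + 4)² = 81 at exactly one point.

m = −181 or m = 269

Tangency holds when the distance from the centre (3, −4) to the line equals the radius 9:
|24·3 + 7·(−4) − m| / √625 = 9
|m − (44)| = 9·25, so m = 269 or m = −181.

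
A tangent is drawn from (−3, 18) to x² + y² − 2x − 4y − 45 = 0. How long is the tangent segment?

The centre is (1, 2) and r = 5√2. The square of the distance from P to the centre is 16 + 256 = 272.
Power of the point: PT² = |PO|² − r² = 222, so PT = √222.

√222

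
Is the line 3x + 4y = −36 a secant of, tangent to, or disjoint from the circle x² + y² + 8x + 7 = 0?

Centre (−4, 0), r² = 9. Distance² from centre to line = (24)²/25 = 576/25.
Since d² > r², the line lies outside the circle.

disjoint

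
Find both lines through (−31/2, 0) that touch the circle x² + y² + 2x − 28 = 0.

Let a tangent through (−31/2, 0) have slope m. Its distance from (−1, 0) must equal √29:
(29/2m − (0))² = 29(m² + 1)
25m² − 4 = 0, so m = −2/5 or m = 2/5.
With m = −2/5: 2x + 5y = −31. With m = 2/5: 2x − 5y = −31.

2x + 5y = −31 and 2x − 5y = −31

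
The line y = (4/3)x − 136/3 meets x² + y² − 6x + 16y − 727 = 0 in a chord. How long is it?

40

Substitute y = (−136 + 4x)/3:
25x² − 950x + 5425 = 0  ⟹  x² − 38x + 217 = 0
x = 31 or x = 7, giving (31, −4) and (7, −36).
Chord length = distance between (31, −4) and (7, −36) = √1600 = 40.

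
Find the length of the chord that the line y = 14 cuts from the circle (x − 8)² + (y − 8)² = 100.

16

The distance from (8, 8) to the line is 6, and r² = 100.
Chord = 2√(r² − d²) = 2·√(64) = 16.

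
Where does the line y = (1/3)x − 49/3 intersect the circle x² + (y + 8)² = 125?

Express y = (−49 + x)/3 and substitute into the circle:
10x² − 50x − 500 = 0  ⟹  x² − 5x − 50 = 0
x = 10 or x = −5, giving (10, −13) and (−5, −18).

(−5, −18) and (10, −13)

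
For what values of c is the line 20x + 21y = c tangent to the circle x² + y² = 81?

For a tangent, require d(centre, line) = r = 9.
|20·0 + 21·0 − c| / √841 = 9
|c| = 9·29, so c = 261 or c = −261.

c = −261 or c = 261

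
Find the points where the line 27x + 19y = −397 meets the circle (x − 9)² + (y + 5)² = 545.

(−14, −1) and (5, −28)

Express y = (−397 − 27x)/19 and substitute into the circle:
1090x² + 9810x − 76300 = 0  ⟹  x² + 9x − 70 = 0
x = 5 or x = −14, giving (5, −28) and (−14, −1).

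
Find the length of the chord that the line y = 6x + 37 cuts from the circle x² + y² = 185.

The distance from (0, 0) to the line is 37/√37, and r² = 185.
Half the chord is √(r² − d²) = √(148), so the full chord is 4√37.

4√37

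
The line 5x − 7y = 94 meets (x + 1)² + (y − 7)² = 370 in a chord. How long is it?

Substitute y = (−94 + 5x)/7:
74x² − 1332x + 2368 = 0  ⟹  x² − 18x + 32 = 0
x = 16 or x = 2, giving (16, −2) and (2, −12).
Chord length = distance between (16, −2) and (2, −12) = √296 = 2√74.

2√74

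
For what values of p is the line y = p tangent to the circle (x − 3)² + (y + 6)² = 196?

The line touches the circle iff its distance from (3, −6) is 14:
|0·3 + 1·(−6) − p| / √1 = 14
|p − (−6)| = 14, so p = 8 or p = −20.

p = −20 or p = 8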